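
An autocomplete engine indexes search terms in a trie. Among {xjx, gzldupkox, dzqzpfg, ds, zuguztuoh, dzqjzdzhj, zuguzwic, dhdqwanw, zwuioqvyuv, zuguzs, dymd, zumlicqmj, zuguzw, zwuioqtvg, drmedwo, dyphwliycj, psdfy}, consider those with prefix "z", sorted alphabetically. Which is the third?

zuguzw

Filter for "z…" and sort: "zuguzs", "zuguztuoh", "zuguzw", "zuguzwic", "zumlicqmj", "zwuioqtvg", "zwuioqvyuv"
The 3rd is zuguzw.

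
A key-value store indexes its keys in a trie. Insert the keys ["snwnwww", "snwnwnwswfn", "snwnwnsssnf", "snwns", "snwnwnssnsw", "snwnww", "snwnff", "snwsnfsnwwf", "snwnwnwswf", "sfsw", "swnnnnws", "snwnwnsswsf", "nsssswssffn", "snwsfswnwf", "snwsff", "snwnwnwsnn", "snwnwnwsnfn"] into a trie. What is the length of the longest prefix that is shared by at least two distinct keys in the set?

Equivalently: take the maximum, over all pairs, of their longest common prefix length.
"snwnwnwswf" and "snwnwnwswfn" agree on "snwnwnwswf" (10 characters) before diverging; nothing deeper is shared.
Longest shared-prefix length: 10

10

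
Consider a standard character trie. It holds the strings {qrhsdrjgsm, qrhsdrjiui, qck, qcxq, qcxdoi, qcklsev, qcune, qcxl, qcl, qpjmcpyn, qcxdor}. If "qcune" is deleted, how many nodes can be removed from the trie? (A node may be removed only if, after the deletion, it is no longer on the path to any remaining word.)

3

After clearing the end-marker at "qcune", prune upward until reaching a node still needed by another word.
The suffix "une" (3 nodes) is used only by "qcune"; the node for "qc" still has the child "k", so pruning stops there.
Nodes removed: 3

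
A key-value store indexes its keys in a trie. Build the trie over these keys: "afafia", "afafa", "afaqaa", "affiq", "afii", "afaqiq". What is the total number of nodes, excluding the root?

17

For each word, the new-node count is its length minus the longest prefix already in the trie:
  "afafia" → 6 new (a, f, a, f, i, a)
  "afafa" → prefix "afaf" already present; 1 new (a)
  "afaqaa" → prefix "afa" already present; 3 new (q, a, a)
  "affiq" → prefix "af" already present; 3 new (f, i, q)
  "afii" → prefix "af" already present; 2 new (i, i)
  "afaqiq" → prefix "afaq" already present; 2 new (i, q)
Total nodes = 6 + 1 + 3 + 3 + 2 + 2 = 17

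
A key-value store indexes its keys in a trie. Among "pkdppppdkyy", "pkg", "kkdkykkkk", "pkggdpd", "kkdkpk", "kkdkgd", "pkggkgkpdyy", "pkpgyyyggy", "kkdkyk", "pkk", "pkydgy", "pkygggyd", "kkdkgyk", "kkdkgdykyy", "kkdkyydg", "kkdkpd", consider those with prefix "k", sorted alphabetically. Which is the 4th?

Filter for "k…" and sort: "kkdkgd", "kkdkgdykyy", "kkdkgyk", "kkdkpd", "kkdkpk", "kkdkyk", "kkdkykkkk", "kkdkyydg"
The 4th is kkdkpd.

kkdkpd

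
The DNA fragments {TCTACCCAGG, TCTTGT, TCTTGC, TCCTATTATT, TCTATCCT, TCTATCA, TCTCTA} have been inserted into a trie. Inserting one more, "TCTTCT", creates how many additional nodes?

Walking "TCTTCT" from the root, the first 4 characters ("TCTT") follow existing edges; "C" is the first miss.
So 6 − 4 = 2 new nodes.

2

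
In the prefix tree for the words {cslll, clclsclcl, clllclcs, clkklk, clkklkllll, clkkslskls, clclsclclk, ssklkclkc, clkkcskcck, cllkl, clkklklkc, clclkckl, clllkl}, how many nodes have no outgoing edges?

A leaf is a node with no children — equivalently, the end of a word that is not a proper prefix of any other stored word.
Those words: "clclkckl", "clclsclclk", "clkkcskcck", "clkklklkc", "clkklkllll", "clkkslskls", "cllkl", "clllclcs", "clllkl", "cslll", "ssklkclkc"
Leaf count: 11

11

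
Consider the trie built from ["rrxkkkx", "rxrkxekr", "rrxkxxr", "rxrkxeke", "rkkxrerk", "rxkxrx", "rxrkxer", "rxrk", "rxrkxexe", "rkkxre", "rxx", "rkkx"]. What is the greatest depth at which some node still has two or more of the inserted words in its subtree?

7

Look for the deepest trie node that still has at least two words in its subtree.
e.g. "rxrkxeke" and "rxrkxekr" share the prefix "rxrkxek" of length 7; no pair shares a longer one.
Longest shared-prefix length: 7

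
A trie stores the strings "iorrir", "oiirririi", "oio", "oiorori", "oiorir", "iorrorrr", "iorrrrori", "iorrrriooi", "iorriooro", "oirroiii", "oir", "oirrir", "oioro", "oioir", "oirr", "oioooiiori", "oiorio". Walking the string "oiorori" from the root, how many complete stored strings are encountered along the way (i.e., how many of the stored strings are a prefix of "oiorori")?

Walk "oiorori" from the root; an end-of-word marker is hit whenever a stored word is a prefix of "oiorori".
Prefixes of the query that are stored words: "oio", "oioro", "oiorori"
Count: 3

3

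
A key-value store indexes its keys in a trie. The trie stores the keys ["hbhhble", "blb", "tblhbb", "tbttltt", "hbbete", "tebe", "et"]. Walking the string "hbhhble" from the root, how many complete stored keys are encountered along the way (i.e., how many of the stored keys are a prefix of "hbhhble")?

Traverse "hbhhble" character by character; count nodes along the way that are marked as word ends.
Prefixes of the query that are stored words: "hbhhble"
Count: 1

1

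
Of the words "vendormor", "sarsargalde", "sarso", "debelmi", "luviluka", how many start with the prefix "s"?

Filter for entries beginning with "s":
Words under "s": sarsargalde, sarso
Count: 2

2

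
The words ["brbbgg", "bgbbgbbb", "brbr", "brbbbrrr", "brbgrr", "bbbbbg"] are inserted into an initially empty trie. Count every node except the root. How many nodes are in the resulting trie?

26

Trie structure (* marks end of a word):
(root)
└─ b
   ├─ b
   │  └─ b
   │     └─ b
   │        └─ b
   │           └─ g *
   ├─ g
   │  └─ b
   │     └─ b
   │        └─ g
   │           └─ b
   │              └─ b
   │                 └─ b *
   └─ r
      └─ b
         ├─ b
         │  ├─ b
         │  │  └─ r
         │  │     └─ r
         │  │        └─ r *
         │  └─ g
         │     └─ g *
         ├─ g
         │  └─ r
         │     └─ r *
         └─ r *
Counting every labelled node above: 26.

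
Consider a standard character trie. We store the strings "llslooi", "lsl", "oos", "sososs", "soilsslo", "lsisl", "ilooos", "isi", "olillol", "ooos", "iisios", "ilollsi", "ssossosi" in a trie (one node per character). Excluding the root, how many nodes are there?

59

For each word, the new-node count is its length minus the longest prefix already in the trie:
  "llslooi" → 7 new (l, l, s, l, o, o, i)
  "lsl" → prefix "l" already present; 2 new (s, l)
  "oos" → 3 new (o, o, s)
  "sososs" → 6 new (s, o, s, o, s, s)
  "soilsslo" → prefix "so" already present; 6 new (i, l, s, s, l, o)
  "lsisl" → prefix "ls" already present; 3 new (i, s, l)
  "ilooos" → 6 new (i, l, o, o, o, s)
  "isi" → prefix "i" already present; 2 new (s, i)
  "olillol" → prefix "o" already present; 6 new (l, i, l, l, o, l)
  "ooos" → prefix "oo" already present; 2 new (o, s)
  "iisios" → prefix "i" already present; 5 new (i, s, i, o, s)
  "ilollsi" → prefix "ilo" already present; 4 new (l, l, s, i)
  "ssossosi" → prefix "s" already present; 7 new (s, o, s, s, o, s, i)
Total nodes = 7 + 2 + 3 + 6 + 6 + 3 + 6 + 2 + 6 + 2 + 5 + 4 + 7 = 59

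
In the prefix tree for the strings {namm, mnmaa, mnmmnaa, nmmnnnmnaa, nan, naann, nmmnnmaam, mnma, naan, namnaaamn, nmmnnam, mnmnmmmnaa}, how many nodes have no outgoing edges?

10

Leaves are exactly the stored words that no other stored word extends.
Those words: "mnmaa", "mnmmnaa", "mnmnmmmnaa", "naann", "namm", "namnaaamn", "nan", "nmmnnam", "nmmnnmaam", "nmmnnnmnaa"
Leaf count: 10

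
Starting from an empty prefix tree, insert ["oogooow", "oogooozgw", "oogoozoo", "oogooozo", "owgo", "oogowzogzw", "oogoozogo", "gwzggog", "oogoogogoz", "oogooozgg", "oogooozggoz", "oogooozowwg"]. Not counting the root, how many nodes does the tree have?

43

For each word, the new-node count is its length minus the longest prefix already in the trie:
  "oogooow" → 7 new (o, o, g, o, o, o, w)
  "oogooozgw" → prefix "oogooo" already present; 3 new (z, g, w)
  "oogoozoo" → prefix "oogoo" already present; 3 new (z, o, o)
  "oogooozo" → prefix "oogoooz" already present; 1 new (o)
  "owgo" → prefix "o" already present; 3 new (w, g, o)
  "oogowzogzw" → prefix "oogo" already present; 6 new (w, z, o, g, z, w)
  "oogoozogo" → prefix "oogoozo" already present; 2 new (g, o)
  "gwzggog" → 7 new (g, w, z, g, g, o, g)
  "oogoogogoz" → prefix "oogoo" already present; 5 new (g, o, g, o, z)
  "oogooozgg" → prefix "oogooozg" already present; 1 new (g)
  "oogooozggoz" → prefix "oogooozgg" already present; 2 new (o, z)
  "oogooozowwg" → prefix "oogooozo" already present; 3 new (w, w, g)
Total nodes = 7 + 3 + 3 + 1 + 3 + 6 + 2 + 7 + 5 + 1 + 2 + 3 = 43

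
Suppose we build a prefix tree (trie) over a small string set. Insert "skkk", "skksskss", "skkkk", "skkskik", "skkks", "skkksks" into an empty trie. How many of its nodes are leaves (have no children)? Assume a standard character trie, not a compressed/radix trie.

A leaf is a node with no children — equivalently, the end of a word that is not a proper prefix of any other stored word.
Those words: "skkkk", "skkksks", "skkskik", "skksskss"
Leaf count: 4

4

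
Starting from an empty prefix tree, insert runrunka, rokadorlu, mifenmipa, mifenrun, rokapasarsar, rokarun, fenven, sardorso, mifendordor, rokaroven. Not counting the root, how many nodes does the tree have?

63

Trace insertions, counting only characters that open a new branch:
  "runrunka" → 8 new (r, u, n, r, u, n, k, a)
  "rokadorlu" → prefix "r" already present; 8 new (o, k, a, d, o, r, l, u)
  "mifenmipa" → 9 new (m, i, f, e, n, m, i, p, a)
  "mifenrun" → prefix "mifen" already present; 3 new (r, u, n)
  "rokapasarsar" → prefix "roka" already present; 8 new (p, a, s, a, r, s, a, r)
  "rokarun" → prefix "roka" already present; 3 new (r, u, n)
  "fenven" → 6 new (f, e, n, v, e, n)
  "sardorso" → 8 new (s, a, r, d, o, r, s, o)
  "mifendordor" → prefix "mifen" already present; 6 new (d, o, r, d, o, r)
  "rokaroven" → prefix "rokar" already present; 4 new (o, v, e, n)
Total nodes = 8 + 8 + 9 + 3 + 8 + 3 + 6 + 8 + 6 + 4 = 63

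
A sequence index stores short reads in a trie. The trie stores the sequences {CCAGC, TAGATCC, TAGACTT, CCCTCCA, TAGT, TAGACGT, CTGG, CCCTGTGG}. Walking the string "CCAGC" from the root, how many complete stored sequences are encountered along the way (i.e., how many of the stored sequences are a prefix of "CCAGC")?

Walk "CCAGC" from the root; an end-of-word marker is hit whenever a stored word is a prefix of "CCAGC".
Prefixes of the query that are stored words: "CCAGC"
Count: 1

1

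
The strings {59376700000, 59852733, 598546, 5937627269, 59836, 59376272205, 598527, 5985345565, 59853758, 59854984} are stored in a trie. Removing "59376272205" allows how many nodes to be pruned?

3

Walk "59376272205" from the leaf back toward the root, removing each node that no remaining word uses.
The suffix "205" (3 nodes) is used only by "59376272205"; the node for "59376272" still has the child "6", so pruning stops there.
Nodes removed: 3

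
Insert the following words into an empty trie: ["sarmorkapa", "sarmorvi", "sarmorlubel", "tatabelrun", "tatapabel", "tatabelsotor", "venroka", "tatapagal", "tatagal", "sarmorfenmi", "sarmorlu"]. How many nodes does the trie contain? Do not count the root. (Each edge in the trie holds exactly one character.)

Trace insertions, counting only characters that open a new branch:
  "sarmorkapa" → 10 new (s, a, r, m, o, r, k, a, p, a)
  "sarmorvi" → prefix "sarmor" already present; 2 new (v, i)
  "sarmorlubel" → prefix "sarmor" already present; 5 new (l, u, b, e, l)
  "tatabelrun" → 10 new (t, a, t, a, b, e, l, r, u, n)
  "tatapabel" → prefix "tata" already present; 5 new (p, a, b, e, l)
  "tatabelsotor" → prefix "tatabel" already present; 5 new (s, o, t, o, r)
  "venroka" → 7 new (v, e, n, r, o, k, a)
  "tatapagal" → prefix "tatapa" already present; 3 new (g, a, l)
  "tatagal" → prefix "tata" already present; 3 new (g, a, l)
  "sarmorfenmi" → prefix "sarmor" already present; 5 new (f, e, n, m, i)
  "sarmorlu" → prefix "sarmorlu" already present; 0 new (none)
Total nodes = 10 + 2 + 5 + 10 + 5 + 5 + 7 + 3 + 3 + 5 + 0 = 55

55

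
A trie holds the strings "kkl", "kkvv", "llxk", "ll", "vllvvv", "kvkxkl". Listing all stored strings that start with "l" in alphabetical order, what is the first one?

Words with prefix "l", in lexicographic order: "ll", "llxk"
The 1st is ll.

ll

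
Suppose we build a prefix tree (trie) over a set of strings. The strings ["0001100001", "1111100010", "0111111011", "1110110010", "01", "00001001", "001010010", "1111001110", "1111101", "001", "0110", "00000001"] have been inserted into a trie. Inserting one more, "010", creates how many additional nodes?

"01" is already a path in the trie; the remaining "0" must be added.
New nodes needed: |"010"| − 2 = 3 − 2 = 1.

1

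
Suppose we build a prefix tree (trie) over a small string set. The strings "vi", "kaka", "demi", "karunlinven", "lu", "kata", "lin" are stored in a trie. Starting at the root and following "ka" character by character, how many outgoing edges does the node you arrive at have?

3

Walk "ka" from the root, arriving at one node.
Distinct next characters after "ka": k, r, t.
That node has 3 child edges.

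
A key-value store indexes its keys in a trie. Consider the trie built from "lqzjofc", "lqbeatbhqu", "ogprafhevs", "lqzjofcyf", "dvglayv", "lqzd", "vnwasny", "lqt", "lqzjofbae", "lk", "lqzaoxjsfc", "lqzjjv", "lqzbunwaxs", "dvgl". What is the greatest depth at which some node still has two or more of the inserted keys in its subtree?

Equivalently: take the maximum, over all pairs, of their longest common prefix length.
"lqzjofc" and "lqzjofcyf" agree on "lqzjofc" (7 characters) before diverging; nothing deeper is shared.
Longest shared-prefix length: 7

7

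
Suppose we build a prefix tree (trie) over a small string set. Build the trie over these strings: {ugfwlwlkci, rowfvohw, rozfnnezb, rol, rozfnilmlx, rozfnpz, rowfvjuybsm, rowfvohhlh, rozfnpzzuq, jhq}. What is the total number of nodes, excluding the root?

Insert word by word; a character creates a node only if that edge doesn't already exist:
  "ugfwlwlkci" → 10 new (u, g, f, w, l, w, l, k, c, i)
  "rowfvohw" → 8 new (r, o, w, f, v, o, h, w)
  "rozfnnezb" → prefix "ro" already present; 7 new (z, f, n, n, e, z, b)
  "rol" → prefix "ro" already present; 1 new (l)
  "rozfnilmlx" → prefix "rozfn" already present; 5 new (i, l, m, l, x)
  "rozfnpz" → prefix "rozfn" already present; 2 new (p, z)
  "rowfvjuybsm" → prefix "rowfv" already present; 6 new (j, u, y, b, s, m)
  "rowfvohhlh" → prefix "rowfvoh" already present; 3 new (h, l, h)
  "rozfnpzzuq" → prefix "rozfnpz" already present; 3 new (z, u, q)
  "jhq" → 3 new (j, h, q)
Total nodes = 10 + 8 + 7 + 1 + 5 + 2 + 6 + 3 + 3 + 3 = 48

48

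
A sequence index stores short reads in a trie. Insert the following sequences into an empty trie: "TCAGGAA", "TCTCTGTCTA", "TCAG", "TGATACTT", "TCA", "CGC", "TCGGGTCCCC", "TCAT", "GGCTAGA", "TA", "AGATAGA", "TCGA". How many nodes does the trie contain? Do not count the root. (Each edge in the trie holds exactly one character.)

Trace insertions, counting only characters that open a new branch:
  "TCAGGAA" → 7 new (T, C, A, G, G, A, A)
  "TCTCTGTCTA" → prefix "TC" already present; 8 new (T, C, T, G, T, C, T, A)
  "TCAG" → prefix "TCAG" already present; 0 new (none)
  "TGATACTT" → prefix "T" already present; 7 new (G, A, T, A, C, T, T)
  "TCA" → prefix "TCA" already present; 0 new (none)
  "CGC" → 3 new (C, G, C)
  "TCGGGTCCCC" → prefix "TC" already present; 8 new (G, G, G, T, C, C, C, C)
  "TCAT" → prefix "TCA" already present; 1 new (T)
  "GGCTAGA" → 7 new (G, G, C, T, A, G, A)
  "TA" → prefix "T" already present; 1 new (A)
  "AGATAGA" → 7 new (A, G, A, T, A, G, A)
  "TCGA" → prefix "TCG" already present; 1 new (A)
Total nodes = 7 + 8 + 0 + 7 + 0 + 3 + 8 + 1 + 7 + 1 + 7 + 1 = 50

50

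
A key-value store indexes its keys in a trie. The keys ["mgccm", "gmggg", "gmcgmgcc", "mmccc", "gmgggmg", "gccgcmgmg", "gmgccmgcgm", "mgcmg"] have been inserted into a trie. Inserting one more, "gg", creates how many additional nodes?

"g" is already a path in the trie; the remaining "g" must be added.
So 2 − 1 = 1 new nodes.

1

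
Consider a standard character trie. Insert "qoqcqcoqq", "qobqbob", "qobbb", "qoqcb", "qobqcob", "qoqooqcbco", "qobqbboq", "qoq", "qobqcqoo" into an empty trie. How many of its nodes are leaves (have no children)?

8

Leaves are exactly the stored words that no other stored word extends.
Those words: "qobbb", "qobqbboq", "qobqbob", "qobqcob", "qobqcqoo", "qoqcb", "qoqcqcoqq", "qoqooqcbco"
Leaf count: 8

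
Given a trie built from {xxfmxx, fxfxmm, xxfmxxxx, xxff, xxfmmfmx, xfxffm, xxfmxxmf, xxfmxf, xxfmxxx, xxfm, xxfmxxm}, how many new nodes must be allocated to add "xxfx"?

1

"xxf" is already a path in the trie; the remaining "x" must be added.
Each of the 1 remaining characters creates one node.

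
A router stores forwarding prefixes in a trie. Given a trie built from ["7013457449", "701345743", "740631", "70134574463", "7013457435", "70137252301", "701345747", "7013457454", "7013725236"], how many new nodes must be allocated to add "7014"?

1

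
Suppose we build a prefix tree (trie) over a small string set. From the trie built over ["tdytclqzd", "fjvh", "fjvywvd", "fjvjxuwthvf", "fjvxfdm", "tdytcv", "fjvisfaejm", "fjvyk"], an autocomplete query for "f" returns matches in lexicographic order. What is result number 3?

fjvjxuwthvf

Words with prefix "f", in lexicographic order: "fjvh", "fjvisfaejm", "fjvjxuwthvf", "fjvxfdm", "fjvyk", "fjvywvd"
The 3rd is fjvjxuwthvf.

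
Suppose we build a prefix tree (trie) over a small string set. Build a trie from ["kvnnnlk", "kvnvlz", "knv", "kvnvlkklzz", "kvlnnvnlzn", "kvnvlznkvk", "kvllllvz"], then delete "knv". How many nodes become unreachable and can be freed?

A node on "knv"'s path can go only if nothing else ends at it or branches off below it.
The suffix "nv" (2 nodes) is used only by "knv"; the node for "k" still has the child "v", so pruning stops there.
Nodes removed: 2

2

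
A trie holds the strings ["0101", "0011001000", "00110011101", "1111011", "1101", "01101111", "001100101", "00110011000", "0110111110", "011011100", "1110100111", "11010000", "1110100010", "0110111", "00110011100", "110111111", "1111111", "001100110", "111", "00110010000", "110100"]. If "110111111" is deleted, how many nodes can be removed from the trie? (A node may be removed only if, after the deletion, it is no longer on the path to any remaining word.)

After clearing the end-marker at "110111111", prune upward until reaching a node still needed by another word.
The suffix "11111" (5 nodes) is used only by "110111111"; the node for "1101" still has the child "0", so pruning stops there.
Nodes removed: 5

5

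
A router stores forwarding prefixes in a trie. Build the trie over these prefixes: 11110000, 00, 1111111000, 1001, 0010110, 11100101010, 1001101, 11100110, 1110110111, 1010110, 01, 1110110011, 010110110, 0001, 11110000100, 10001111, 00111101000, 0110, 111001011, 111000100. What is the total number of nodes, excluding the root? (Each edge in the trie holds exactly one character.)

84

Insert word by word; a character creates a node only if that edge doesn't already exist:
  "11110000" → 8 new (1, 1, 1, 1, 0, 0, 0, 0)
  "00" → 2 new (0, 0)
  "1111111000" → prefix "1111" already present; 6 new (1, 1, 1, 0, 0, 0)
  "1001" → prefix "1" already present; 3 new (0, 0, 1)
  "0010110" → prefix "00" already present; 5 new (1, 0, 1, 1, 0)
  "11100101010" → prefix "111" already present; 8 new (0, 0, 1, 0, 1, 0, 1, 0)
  "1001101" → prefix "1001" already present; 3 new (1, 0, 1)
  "11100110" → prefix "111001" already present; 2 new (1, 0)
  "1110110111" → prefix "1110" already present; 6 new (1, 1, 0, 1, 1, 1)
  "1010110" → prefix "10" already present; 5 new (1, 0, 1, 1, 0)
  "01" → prefix "0" already present; 1 new (1)
  "1110110011" → prefix "1110110" already present; 3 new (0, 1, 1)
  "010110110" → prefix "01" already present; 7 new (0, 1, 1, 0, 1, 1, 0)
  "0001" → prefix "00" already present; 2 new (0, 1)
  "11110000100" → prefix "11110000" already present; 3 new (1, 0, 0)
  "10001111" → prefix "100" already present; 5 new (0, 1, 1, 1, 1)
  "00111101000" → prefix "001" already present; 8 new (1, 1, 1, 0, 1, 0, 0, 0)
  "0110" → prefix "01" already present; 2 new (1, 0)
  "111001011" → prefix "11100101" already present; 1 new (1)
  "111000100" → prefix "11100" already present; 4 new (0, 1, 0, 0)
Total nodes = 8 + 2 + 6 + 3 + 5 + 8 + 3 + 2 + 6 + 5 + 1 + 3 + 7 + 2 + 3 + 5 + 8 + 2 + 1 + 4 = 84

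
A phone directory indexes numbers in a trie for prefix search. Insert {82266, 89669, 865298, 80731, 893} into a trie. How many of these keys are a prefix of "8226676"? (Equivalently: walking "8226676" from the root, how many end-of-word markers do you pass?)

Traverse "8226676" character by character; count nodes along the way that are marked as word ends.
Prefixes of the query that are stored words: "82266"
Count: 1

1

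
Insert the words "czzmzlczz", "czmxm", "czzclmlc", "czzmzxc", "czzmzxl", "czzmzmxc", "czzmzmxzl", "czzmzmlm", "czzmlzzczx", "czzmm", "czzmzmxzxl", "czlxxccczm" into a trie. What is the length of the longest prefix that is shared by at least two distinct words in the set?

Look for the deepest trie node that still has at least two words in its subtree.
"czzmzmxzl" and "czzmzmxzxl" agree on "czzmzmxz" (8 characters) before diverging; nothing deeper is shared.
Longest shared-prefix length: 8

8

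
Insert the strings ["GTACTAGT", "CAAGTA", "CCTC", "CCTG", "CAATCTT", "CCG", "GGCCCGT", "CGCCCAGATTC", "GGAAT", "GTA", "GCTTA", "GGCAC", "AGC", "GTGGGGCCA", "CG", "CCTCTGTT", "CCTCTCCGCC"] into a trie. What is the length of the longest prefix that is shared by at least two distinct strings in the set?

5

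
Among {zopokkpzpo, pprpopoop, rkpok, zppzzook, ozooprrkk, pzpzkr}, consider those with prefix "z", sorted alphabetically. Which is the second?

Filter for "z…" and sort: "zopokkpzpo", "zppzzook"
Position 2: zppzzook

zppzzook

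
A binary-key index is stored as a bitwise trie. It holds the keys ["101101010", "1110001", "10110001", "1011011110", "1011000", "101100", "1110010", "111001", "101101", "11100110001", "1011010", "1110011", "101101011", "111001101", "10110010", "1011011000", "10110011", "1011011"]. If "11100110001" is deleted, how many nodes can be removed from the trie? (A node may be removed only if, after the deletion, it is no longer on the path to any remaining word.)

After clearing the end-marker at "11100110001", prune upward until reaching a node still needed by another word.
The suffix "001" (3 nodes) is used only by "11100110001"; the node for "11100110" still has the child "1", so pruning stops there.
Nodes removed: 3

3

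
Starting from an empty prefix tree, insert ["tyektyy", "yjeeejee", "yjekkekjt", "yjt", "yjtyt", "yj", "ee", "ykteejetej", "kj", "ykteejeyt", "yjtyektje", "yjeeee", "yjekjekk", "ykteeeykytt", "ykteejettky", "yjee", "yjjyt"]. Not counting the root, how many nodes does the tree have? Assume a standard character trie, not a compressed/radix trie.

61

For each word, the new-node count is its length minus the longest prefix already in the trie:
  "tyektyy" → 7 new (t, y, e, k, t, y, y)
  "yjeeejee" → 8 new (y, j, e, e, e, j, e, e)
  "yjekkekjt" → prefix "yje" already present; 6 new (k, k, e, k, j, t)
  "yjt" → prefix "yj" already present; 1 new (t)
  "yjtyt" → prefix "yjt" already present; 2 new (y, t)
  "yj" → prefix "yj" already present; 0 new (none)
  "ee" → 2 new (e, e)
  "ykteejetej" → prefix "y" already present; 9 new (k, t, e, e, j, e, t, e, j)
  "kj" → 2 new (k, j)
  "ykteejeyt" → prefix "ykteeje" already present; 2 new (y, t)
  "yjtyektje" → prefix "yjty" already present; 5 new (e, k, t, j, e)
  "yjeeee" → prefix "yjeee" already present; 1 new (e)
  "yjekjekk" → prefix "yjek" already present; 4 new (j, e, k, k)
  "ykteeeykytt" → prefix "yktee" already present; 6 new (e, y, k, y, t, t)
  "ykteejettky" → prefix "ykteejet" already present; 3 new (t, k, y)
  "yjee" → prefix "yjee" already present; 0 new (none)
  "yjjyt" → prefix "yj" already present; 3 new (j, y, t)
Total nodes = 7 + 8 + 6 + 1 + 2 + 0 + 2 + 9 + 2 + 2 + 5 + 1 + 4 + 6 + 3 + 0 + 3 = 61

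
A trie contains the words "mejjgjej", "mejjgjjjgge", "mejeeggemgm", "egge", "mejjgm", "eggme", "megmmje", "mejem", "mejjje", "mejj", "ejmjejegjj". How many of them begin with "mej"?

Filter for entries beginning with "mej":
Words under "mej": mejeeggemgm, mejem, mejj, mejjgjej, mejjgjjjgge, mejjgm, mejjje
Count: 7

7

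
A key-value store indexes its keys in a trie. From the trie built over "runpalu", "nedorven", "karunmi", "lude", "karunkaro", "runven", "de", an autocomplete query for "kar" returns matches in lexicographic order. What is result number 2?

Filter for "kar…" and sort: "karunkaro", "karunmi"
Position 2: karunmi

karunmi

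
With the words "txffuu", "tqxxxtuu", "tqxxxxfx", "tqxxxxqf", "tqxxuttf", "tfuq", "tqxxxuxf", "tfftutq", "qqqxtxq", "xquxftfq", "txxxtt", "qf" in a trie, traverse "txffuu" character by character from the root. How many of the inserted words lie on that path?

1

Walk "txffuu" from the root; an end-of-word marker is hit whenever a stored word is a prefix of "txffuu".
Prefixes of the query that are stored words: "txffuu"
Count: 1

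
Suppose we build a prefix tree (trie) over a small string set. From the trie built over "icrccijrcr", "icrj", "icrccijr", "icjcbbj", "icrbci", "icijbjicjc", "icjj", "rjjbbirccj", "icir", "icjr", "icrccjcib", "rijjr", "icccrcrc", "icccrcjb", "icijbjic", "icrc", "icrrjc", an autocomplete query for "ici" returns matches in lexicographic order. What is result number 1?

Filter for "ici…" and sort: "icijbjic", "icijbjicjc", "icir"
Position 1: icijbjic

icijbjic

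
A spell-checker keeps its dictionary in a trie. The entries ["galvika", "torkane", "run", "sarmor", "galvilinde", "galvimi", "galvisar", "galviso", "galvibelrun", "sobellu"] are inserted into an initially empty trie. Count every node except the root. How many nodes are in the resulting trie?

Trace insertions, counting only characters that open a new branch:
  "galvika" → 7 new (g, a, l, v, i, k, a)
  "torkane" → 7 new (t, o, r, k, a, n, e)
  "run" → 3 new (r, u, n)
  "sarmor" → 6 new (s, a, r, m, o, r)
  "galvilinde" → prefix "galvi" already present; 5 new (l, i, n, d, e)
  "galvimi" → prefix "galvi" already present; 2 new (m, i)
  "galvisar" → prefix "galvi" already present; 3 new (s, a, r)
  "galviso" → prefix "galvis" already present; 1 new (o)
  "galvibelrun" → prefix "galvi" already present; 6 new (b, e, l, r, u, n)
  "sobellu" → prefix "s" already present; 6 new (o, b, e, l, l, u)
Total nodes = 7 + 7 + 3 + 6 + 5 + 2 + 3 + 1 + 6 + 6 = 46

46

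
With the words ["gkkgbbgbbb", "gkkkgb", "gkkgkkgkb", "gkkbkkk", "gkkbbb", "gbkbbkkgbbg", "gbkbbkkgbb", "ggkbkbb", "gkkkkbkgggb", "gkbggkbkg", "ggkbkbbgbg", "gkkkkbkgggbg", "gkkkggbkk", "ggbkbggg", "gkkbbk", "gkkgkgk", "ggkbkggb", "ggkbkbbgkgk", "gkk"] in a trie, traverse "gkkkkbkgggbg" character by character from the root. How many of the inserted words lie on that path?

3

Walk "gkkkkbkgggbg" from the root; an end-of-word marker is hit whenever a stored word is a prefix of "gkkkkbkgggbg".
Prefixes of the query that are stored words: "gkk", "gkkkkbkgggb", "gkkkkbkgggbg"
Count: 3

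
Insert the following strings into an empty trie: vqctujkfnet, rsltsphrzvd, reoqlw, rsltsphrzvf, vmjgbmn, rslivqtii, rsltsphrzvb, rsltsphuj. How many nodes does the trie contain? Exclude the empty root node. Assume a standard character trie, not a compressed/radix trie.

Trace insertions, counting only characters that open a new branch:
  "vqctujkfnet" → 11 new (v, q, c, t, u, j, k, f, n, e, t)
  "rsltsphrzvd" → 11 new (r, s, l, t, s, p, h, r, z, v, d)
  "reoqlw" → prefix "r" already present; 5 new (e, o, q, l, w)
  "rsltsphrzvf" → prefix "rsltsphrzv" already present; 1 new (f)
  "vmjgbmn" → prefix "v" already present; 6 new (m, j, g, b, m, n)
  "rslivqtii" → prefix "rsl" already present; 6 new (i, v, q, t, i, i)
  "rsltsphrzvb" → prefix "rsltsphrzv" already present; 1 new (b)
  "rsltsphuj" → prefix "rsltsph" already present; 2 new (u, j)
Total nodes = 11 + 11 + 5 + 1 + 6 + 6 + 1 + 2 = 43

43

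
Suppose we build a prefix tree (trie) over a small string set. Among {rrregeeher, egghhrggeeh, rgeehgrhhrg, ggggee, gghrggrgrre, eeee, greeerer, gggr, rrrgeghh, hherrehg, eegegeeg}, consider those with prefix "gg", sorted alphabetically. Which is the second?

gggr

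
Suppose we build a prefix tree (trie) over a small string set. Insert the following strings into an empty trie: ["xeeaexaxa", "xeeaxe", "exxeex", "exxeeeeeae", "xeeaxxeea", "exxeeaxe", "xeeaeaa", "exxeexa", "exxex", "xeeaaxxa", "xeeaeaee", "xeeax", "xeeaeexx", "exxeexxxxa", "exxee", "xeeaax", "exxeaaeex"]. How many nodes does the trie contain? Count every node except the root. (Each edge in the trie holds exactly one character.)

51

Insert word by word; a character creates a node only if that edge doesn't already exist:
  "xeeaexaxa" → 9 new (x, e, e, a, e, x, a, x, a)
  "xeeaxe" → prefix "xeea" already present; 2 new (x, e)
  "exxeex" → 6 new (e, x, x, e, e, x)
  "exxeeeeeae" → prefix "exxee" already present; 5 new (e, e, e, a, e)
  "xeeaxxeea" → prefix "xeeax" already present; 4 new (x, e, e, a)
  "exxeeaxe" → prefix "exxee" already present; 3 new (a, x, e)
  "xeeaeaa" → prefix "xeeae" already present; 2 new (a, a)
  "exxeexa" → prefix "exxeex" already present; 1 new (a)
  "exxex" → prefix "exxe" already present; 1 new (x)
  "xeeaaxxa" → prefix "xeea" already present; 4 new (a, x, x, a)
  "xeeaeaee" → prefix "xeeaea" already present; 2 new (e, e)
  "xeeax" → prefix "xeeax" already present; 0 new (none)
  "xeeaeexx" → prefix "xeeae" already present; 3 new (e, x, x)
  "exxeexxxxa" → prefix "exxeex" already present; 4 new (x, x, x, a)
  "exxee" → prefix "exxee" already present; 0 new (none)
  "xeeaax" → prefix "xeeaax" already present; 0 new (none)
  "exxeaaeex" → prefix "exxe" already present; 5 new (a, a, e, e, x)
Total nodes = 9 + 2 + 6 + 5 + 4 + 3 + 2 + 1 + 1 + 4 + 2 + 0 + 3 + 4 + 0 + 0 + 5 = 51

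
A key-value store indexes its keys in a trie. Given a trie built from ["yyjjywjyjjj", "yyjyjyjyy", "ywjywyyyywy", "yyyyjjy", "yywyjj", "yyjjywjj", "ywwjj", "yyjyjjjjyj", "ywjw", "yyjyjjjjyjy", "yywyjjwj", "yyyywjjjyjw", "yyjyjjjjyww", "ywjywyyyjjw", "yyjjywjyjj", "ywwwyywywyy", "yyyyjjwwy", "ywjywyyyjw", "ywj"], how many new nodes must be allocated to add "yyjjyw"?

0

"yyjjyw" is already a full path in the trie; only an end-marker is added.
No new nodes are needed: 0.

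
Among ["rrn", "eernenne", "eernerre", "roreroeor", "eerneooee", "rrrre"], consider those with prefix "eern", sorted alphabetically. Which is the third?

eernerre

DFS of the "eern" subtree visits, in order: "eernenne", "eerneooee", "eernerre"
The 3rd is eernerre.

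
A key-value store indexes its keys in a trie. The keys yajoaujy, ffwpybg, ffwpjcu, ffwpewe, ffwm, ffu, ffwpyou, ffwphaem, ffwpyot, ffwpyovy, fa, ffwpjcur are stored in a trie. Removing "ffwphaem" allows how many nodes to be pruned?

A node on "ffwphaem"'s path can go only if nothing else ends at it or branches off below it.
The suffix "haem" (4 nodes) is used only by "ffwphaem"; the node for "ffwp" still has the child "y", so pruning stops there.
Nodes removed: 4

4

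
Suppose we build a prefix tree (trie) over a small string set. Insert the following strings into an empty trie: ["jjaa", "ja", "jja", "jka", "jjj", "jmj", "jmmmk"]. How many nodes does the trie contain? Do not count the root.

Trie structure (* marks end of a word):
(root)
└─ j
   ├─ a *
   ├─ j
   │  ├─ a *
   │  │  └─ a *
   │  └─ j *
   ├─ k
   │  └─ a *
   └─ m
      ├─ j *
      └─ m
         └─ m
            └─ k *
Counting every labelled node above: 13.

13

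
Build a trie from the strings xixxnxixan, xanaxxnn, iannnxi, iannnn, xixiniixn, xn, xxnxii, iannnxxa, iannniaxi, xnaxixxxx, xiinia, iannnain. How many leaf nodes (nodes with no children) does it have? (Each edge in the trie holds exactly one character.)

11

A leaf is a node with no children — equivalently, the end of a word that is not a proper prefix of any other stored word.
Those words: "iannnain", "iannniaxi", "iannnn", "iannnxi", "iannnxxa", "xanaxxnn", "xiinia", "xixiniixn", "xixxnxixan", "xnaxixxxx", "xxnxii"
Leaf count: 11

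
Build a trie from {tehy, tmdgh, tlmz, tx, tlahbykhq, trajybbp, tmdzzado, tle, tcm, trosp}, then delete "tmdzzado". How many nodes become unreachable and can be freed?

After clearing the end-marker at "tmdzzado", prune upward until reaching a node still needed by another word.
The suffix "zzado" (5 nodes) is used only by "tmdzzado"; the node for "tmd" still has the child "g", so pruning stops there.
Nodes removed: 5

5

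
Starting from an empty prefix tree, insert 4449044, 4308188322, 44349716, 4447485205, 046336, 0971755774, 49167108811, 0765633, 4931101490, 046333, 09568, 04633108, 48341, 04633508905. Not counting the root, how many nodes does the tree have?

Count nodes per top-level branch (shared prefixes stored once):
  '0'-branch (04633108, 046333, 04633508905, 046336, 0765633, 09568, 0971755774): 34 nodes
  '4'-branch (4308188322, 44349716, 4447485205, 4449044, 48341, 49167108811, 4931101490): 51 nodes
Sum: 85

85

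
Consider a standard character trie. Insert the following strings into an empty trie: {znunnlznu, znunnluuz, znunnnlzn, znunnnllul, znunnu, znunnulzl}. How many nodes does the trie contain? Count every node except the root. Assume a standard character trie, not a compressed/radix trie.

23

Trie structure (* marks end of a word):
(root)
└─ z
   └─ n
      └─ u
         └─ n
            └─ n
               ├─ l
               │  ├─ u
               │  │  └─ u
               │  │     └─ z *
               │  └─ z
               │     └─ n
               │        └─ u *
               ├─ n
               │  └─ l
               │     ├─ l
               │     │  └─ u
               │     │     └─ l *
               │     └─ z
               │        └─ n *
               └─ u *
                  └─ l
                     └─ z
                        └─ l *
Counting every labelled node above: 23.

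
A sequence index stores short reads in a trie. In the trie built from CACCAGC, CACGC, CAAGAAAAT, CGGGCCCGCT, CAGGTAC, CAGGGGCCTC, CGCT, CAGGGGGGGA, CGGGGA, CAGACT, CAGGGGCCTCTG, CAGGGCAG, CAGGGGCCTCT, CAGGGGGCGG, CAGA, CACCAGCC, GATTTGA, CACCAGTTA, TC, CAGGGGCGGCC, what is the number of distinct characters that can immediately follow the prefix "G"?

1

The children of the "G" node are the distinct next characters among strings starting with "G".
Distinct next characters after "G": A.
That node has 1 child edge.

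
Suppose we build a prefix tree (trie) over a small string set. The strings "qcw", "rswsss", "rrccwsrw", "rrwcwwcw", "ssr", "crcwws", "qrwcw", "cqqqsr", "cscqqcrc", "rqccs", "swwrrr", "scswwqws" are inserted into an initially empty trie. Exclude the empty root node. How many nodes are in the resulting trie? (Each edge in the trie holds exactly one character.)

Count nodes per top-level branch (shared prefixes stored once):
  'c'-branch (cqqqsr, crcwws, cscqqcrc): 18 nodes
  'q'-branch (qcw, qrwcw): 7 nodes
  'r'-branch (rqccs, rrccwsrw, rrwcwwcw, rswsss): 23 nodes
  's'-branch (scswwqws, ssr, swwrrr): 15 nodes
Sum: 63

63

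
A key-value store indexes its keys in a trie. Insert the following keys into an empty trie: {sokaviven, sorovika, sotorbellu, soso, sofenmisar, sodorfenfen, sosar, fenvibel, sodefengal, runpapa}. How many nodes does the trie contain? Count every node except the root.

66

Count nodes per top-level branch (shared prefixes stored once):
  'f'-branch (fenvibel): 8 nodes
  'r'-branch (runpapa): 7 nodes
  's'-branch (sodefengal, sodorfenfen, sofenmisar, sokaviven, sorovika, sosar, soso, sotorbellu): 51 nodes
Sum: 66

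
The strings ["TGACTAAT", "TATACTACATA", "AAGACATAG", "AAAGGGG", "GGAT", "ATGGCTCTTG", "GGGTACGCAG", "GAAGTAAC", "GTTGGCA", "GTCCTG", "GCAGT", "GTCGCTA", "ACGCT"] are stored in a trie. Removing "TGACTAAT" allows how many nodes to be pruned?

7

Walk "TGACTAAT" from the leaf back toward the root, removing each node that no remaining word uses.
The suffix "GACTAAT" (7 nodes) is used only by "TGACTAAT"; the node for "T" still has the child "A", so pruning stops there.
Nodes removed: 7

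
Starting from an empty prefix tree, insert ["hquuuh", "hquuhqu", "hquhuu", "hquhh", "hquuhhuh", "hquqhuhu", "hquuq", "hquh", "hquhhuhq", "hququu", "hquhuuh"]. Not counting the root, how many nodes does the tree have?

Trace insertions, counting only characters that open a new branch:
  "hquuuh" → 6 new (h, q, u, u, u, h)
  "hquuhqu" → prefix "hquu" already present; 3 new (h, q, u)
  "hquhuu" → prefix "hqu" already present; 3 new (h, u, u)
  "hquhh" → prefix "hquh" already present; 1 new (h)
  "hquuhhuh" → prefix "hquuh" already present; 3 new (h, u, h)
  "hquqhuhu" → prefix "hqu" already present; 5 new (q, h, u, h, u)
  "hquuq" → prefix "hquu" already present; 1 new (q)
  "hquh" → prefix "hquh" already present; 0 new (none)
  "hquhhuhq" → prefix "hquhh" already present; 3 new (u, h, q)
  "hququu" → prefix "hquq" already present; 2 new (u, u)
  "hquhuuh" → prefix "hquhuu" already present; 1 new (h)
Total nodes = 6 + 3 + 3 + 1 + 3 + 5 + 1 + 0 + 3 + 2 + 1 = 28

28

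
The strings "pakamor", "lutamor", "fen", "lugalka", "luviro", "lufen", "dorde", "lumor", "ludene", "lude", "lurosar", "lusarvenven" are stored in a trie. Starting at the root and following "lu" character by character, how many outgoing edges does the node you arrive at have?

8

Follow the path "lu" to its node, then look at its outgoing edges.
Distinct next characters after "lu": d, f, g, m, r, s, t, v.
That node has 8 child edges.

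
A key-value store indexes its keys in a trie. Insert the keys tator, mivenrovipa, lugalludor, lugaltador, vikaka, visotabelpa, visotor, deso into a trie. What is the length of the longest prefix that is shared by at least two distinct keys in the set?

Look for the deepest trie node that still has at least two words in its subtree.
e.g. "lugalludor" and "lugaltador" share the prefix "lugal" of length 5; no pair shares a longer one.
Longest shared-prefix length: 5

5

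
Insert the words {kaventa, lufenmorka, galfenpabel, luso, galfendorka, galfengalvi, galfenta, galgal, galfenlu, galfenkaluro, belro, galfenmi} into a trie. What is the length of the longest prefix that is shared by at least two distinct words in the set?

6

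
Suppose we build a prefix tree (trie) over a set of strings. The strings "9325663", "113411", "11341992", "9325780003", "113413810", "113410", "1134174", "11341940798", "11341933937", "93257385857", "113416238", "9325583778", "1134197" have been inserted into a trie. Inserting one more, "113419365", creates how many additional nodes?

2

Walking "113419365" from the root, the first 7 characters ("1134193") follow existing edges; "6" is the first miss.
Each of the 2 remaining characters creates one node.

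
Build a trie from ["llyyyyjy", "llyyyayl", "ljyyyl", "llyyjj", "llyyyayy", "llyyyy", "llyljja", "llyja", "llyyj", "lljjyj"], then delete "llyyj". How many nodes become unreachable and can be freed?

0

A node on "llyyj"'s path can go only if nothing else ends at it or branches off below it.
Every node on "llyyj" is still needed (e.g. by "llyyjj"), so nothing is freed.
Nodes removed: 0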